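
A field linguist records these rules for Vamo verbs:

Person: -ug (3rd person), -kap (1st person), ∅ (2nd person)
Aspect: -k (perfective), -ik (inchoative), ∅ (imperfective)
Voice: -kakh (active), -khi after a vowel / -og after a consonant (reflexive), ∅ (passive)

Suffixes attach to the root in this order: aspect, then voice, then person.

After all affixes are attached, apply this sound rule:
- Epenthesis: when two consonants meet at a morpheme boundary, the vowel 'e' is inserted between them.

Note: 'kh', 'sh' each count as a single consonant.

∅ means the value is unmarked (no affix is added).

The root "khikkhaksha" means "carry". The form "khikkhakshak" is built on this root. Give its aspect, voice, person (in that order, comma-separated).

Segment: khikkhaksha-k.
aspect: -k → perfective.
voice: ∅ → passive.
person: ∅ → 2nd person.

perfective, passive, 2nd person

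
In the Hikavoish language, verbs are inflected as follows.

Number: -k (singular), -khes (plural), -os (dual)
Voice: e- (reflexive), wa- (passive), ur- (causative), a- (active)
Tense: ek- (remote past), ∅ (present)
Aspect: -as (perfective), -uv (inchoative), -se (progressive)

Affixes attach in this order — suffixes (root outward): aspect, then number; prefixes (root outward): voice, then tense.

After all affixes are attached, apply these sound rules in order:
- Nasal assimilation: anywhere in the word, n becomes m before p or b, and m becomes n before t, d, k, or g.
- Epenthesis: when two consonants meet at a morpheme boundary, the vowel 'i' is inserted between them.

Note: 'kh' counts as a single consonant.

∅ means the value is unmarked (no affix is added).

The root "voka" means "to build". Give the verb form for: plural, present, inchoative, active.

Attach voice active a- → avoka.
tense = present: zero marking, form stays avoka.
Attach aspect inchoative -uv → avokauv.
Attach number plural -khes → avokauvkhes.
Nasal assimilation: no change.
Apply epenthesis: avokauvkhes → avokauvikhes.

avokauvikhes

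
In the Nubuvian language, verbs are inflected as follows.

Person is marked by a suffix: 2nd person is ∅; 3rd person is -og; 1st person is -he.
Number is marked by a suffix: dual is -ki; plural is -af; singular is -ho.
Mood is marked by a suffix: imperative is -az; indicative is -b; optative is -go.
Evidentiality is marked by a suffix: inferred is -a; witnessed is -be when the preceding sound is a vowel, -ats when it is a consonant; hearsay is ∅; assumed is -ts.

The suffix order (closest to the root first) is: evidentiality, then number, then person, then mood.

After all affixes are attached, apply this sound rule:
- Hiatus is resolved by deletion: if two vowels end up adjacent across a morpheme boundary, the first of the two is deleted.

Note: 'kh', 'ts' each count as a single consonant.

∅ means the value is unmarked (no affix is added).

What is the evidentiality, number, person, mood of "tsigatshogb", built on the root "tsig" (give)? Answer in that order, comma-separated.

witnessed, singular, 3rd person, indicative

Segment: tsig-ats-ho-og-b.
evidentiality: -be/ats → witnessed.
number: -ho → singular.
person: -og → 3rd person.
mood: -b → indicative.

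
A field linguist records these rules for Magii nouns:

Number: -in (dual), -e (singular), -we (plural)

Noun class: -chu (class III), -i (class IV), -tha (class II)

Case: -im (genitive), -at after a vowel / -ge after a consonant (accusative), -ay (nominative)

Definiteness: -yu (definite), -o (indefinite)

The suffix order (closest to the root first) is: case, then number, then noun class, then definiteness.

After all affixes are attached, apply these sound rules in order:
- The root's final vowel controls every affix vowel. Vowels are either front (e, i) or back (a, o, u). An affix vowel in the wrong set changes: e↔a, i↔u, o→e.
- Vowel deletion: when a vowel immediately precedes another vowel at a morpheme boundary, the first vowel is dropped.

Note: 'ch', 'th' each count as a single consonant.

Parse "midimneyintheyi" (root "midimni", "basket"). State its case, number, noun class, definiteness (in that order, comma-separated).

nominative, dual, class II, definite

Segment: midimni-ay-in-tha-yu.
case: -ay → nominative.
number: -in → dual.
noun class: -tha → class II.
definiteness: -yu → definite.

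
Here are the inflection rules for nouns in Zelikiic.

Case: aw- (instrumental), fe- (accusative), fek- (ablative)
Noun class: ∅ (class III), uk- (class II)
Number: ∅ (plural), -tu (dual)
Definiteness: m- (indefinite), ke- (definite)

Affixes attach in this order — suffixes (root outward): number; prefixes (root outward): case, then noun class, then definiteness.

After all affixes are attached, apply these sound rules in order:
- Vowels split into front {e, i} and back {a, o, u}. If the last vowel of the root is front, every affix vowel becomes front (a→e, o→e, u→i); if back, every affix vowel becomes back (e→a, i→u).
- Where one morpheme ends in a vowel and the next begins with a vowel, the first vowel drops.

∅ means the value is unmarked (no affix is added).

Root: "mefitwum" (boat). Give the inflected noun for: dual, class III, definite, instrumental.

kawmefitwumtu

Attach case instrumental aw- → awmefitwum.
noun class = class III: zero marking, form stays awmefitwum.
Attach number dual -tu → awmefitwumtu.
Attach definiteness definite ke- → keawmefitwumtu.
Apply vowel harmony: keawmefitwumtu → kaawmefitwumtu.
Apply vowel deletion: kaawmefitwumtu → kawmefitwumtu.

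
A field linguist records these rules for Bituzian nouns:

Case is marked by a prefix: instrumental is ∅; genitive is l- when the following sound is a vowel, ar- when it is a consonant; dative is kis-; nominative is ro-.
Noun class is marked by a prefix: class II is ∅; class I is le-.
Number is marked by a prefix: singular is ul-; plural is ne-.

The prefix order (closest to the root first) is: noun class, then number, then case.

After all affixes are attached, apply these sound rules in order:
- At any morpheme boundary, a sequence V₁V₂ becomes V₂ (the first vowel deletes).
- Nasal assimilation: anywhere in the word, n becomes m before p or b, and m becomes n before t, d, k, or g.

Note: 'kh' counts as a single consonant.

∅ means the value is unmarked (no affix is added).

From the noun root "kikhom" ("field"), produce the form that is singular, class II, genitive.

noun class = class II: zero marking, form stays kikhom.
Attach number singular ul- → ulkikhom.
Attach case genitive l- (before vowel 'u') → lulkikhom.
Vowel deletion: no change.
Nasal assimilation: no change.

lulkikhom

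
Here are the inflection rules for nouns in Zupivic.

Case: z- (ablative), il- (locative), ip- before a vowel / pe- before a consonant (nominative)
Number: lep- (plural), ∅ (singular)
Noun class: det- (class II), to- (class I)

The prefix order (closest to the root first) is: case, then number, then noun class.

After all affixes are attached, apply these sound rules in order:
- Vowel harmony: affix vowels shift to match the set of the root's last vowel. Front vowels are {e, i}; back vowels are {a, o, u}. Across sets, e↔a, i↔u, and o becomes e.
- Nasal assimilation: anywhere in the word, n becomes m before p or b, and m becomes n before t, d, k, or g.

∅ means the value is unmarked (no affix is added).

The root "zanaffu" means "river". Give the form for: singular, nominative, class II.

Attach case nominative pe- (before consonant 'z') → pezanaffu.
number = singular: zero marking, form stays pezanaffu.
Attach noun class class II det- → detpezanaffu.
Apply vowel harmony: detpezanaffu → datpazanaffu.
Nasal assimilation: no change.

datpazanaffu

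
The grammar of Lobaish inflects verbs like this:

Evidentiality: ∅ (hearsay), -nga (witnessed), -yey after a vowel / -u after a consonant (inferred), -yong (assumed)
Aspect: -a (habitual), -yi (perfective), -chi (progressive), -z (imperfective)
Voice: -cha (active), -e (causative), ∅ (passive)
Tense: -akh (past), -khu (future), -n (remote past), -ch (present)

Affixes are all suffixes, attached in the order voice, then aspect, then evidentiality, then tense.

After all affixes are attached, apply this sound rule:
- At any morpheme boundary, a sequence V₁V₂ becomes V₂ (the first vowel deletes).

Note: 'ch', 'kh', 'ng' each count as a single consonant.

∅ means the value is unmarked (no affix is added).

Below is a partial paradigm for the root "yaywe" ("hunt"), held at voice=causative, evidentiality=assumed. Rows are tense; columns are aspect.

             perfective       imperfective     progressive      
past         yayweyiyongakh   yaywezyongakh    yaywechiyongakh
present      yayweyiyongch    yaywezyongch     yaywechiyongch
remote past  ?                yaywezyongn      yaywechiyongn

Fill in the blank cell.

yayweyiyongn

Attach voice causative -e → yaywee.
Attach aspect perfective -yi → yayweeyi.
Attach evidentiality assumed -yong → yayweeyiyong.
Attach tense remote past -n → yayweeyiyongn.
Apply vowel deletion: yayweeyiyongn → yayweyiyongn.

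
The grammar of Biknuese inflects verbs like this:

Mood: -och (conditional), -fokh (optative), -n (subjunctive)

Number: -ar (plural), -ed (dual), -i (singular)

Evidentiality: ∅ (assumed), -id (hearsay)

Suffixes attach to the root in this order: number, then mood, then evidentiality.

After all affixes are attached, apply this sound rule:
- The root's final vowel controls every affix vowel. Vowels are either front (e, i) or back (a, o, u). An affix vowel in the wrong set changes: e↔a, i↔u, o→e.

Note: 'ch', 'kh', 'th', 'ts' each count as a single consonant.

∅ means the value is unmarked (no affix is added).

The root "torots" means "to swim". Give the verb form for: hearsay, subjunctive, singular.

torotsunud

Attach number singular -i → torotsi.
Attach mood subjunctive -n → torotsin.
Attach evidentiality hearsay -id → torotsinid.
Apply vowel harmony: torotsinid → torotsunud.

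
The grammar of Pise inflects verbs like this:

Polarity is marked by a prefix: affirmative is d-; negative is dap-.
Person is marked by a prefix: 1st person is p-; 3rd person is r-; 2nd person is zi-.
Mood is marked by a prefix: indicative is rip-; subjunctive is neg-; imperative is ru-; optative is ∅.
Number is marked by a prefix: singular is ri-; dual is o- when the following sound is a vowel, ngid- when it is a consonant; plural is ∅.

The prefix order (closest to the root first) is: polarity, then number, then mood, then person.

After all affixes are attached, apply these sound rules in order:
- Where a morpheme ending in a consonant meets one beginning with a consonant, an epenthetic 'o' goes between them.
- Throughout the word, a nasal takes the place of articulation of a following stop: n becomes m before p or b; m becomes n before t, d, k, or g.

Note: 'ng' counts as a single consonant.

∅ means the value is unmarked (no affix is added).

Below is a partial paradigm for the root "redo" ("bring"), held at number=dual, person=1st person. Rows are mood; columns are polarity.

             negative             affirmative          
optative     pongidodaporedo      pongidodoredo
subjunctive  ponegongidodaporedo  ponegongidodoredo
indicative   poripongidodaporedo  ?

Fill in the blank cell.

poripongidodoredo

Attach polarity affirmative d- → dredo.
Attach number dual ngid- (before consonant 'd') → ngiddredo.
Attach mood indicative rip- → ripngiddredo.
Attach person 1st person p- → pripngiddredo.
Apply epenthesis: pripngiddredo → poripongidodoredo.
Nasal assimilation: no change.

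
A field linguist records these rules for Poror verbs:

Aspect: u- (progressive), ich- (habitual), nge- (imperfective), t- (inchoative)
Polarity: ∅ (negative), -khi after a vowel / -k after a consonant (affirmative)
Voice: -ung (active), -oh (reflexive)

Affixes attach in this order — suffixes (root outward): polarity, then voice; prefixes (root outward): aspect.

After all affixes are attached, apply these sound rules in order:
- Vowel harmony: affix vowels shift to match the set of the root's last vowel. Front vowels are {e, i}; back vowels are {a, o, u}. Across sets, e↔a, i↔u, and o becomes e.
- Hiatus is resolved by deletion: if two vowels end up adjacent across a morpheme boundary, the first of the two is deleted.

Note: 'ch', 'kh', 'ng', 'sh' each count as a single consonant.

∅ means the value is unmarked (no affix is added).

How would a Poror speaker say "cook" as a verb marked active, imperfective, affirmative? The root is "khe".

ngekhekhing

Attach aspect imperfective nge- → ngekhe.
Attach polarity affirmative -khi (after vowel 'e') → ngekhekhi.
Attach voice active -ung → ngekhekhiung.
Apply vowel harmony: ngekhekhiung → ngekhekhiing.
Apply vowel deletion: ngekhekhiing → ngekhekhing.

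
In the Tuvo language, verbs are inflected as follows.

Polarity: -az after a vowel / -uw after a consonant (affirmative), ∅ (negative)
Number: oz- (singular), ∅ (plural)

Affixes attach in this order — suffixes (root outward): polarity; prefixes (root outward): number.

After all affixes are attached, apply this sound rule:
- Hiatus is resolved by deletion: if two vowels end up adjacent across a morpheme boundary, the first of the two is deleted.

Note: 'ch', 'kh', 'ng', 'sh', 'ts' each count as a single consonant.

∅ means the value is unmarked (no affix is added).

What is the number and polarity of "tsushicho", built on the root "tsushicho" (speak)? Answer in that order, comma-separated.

plural, negative

Segment: tsushicho.
number: ∅ → plural.
polarity: ∅ → negative.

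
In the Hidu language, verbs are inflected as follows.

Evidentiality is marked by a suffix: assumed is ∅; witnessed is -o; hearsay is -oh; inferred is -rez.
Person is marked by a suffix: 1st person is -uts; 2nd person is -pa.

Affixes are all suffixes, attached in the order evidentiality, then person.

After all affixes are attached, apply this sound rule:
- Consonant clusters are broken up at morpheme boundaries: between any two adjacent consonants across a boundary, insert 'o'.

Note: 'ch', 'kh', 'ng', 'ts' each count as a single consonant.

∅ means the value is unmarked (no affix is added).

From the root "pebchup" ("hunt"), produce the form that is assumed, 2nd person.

pebchupopa

evidentiality = assumed: zero marking, form stays pebchup.
Attach person 2nd person -pa → pebchuppa.
Apply epenthesis: pebchuppa → pebchupopa.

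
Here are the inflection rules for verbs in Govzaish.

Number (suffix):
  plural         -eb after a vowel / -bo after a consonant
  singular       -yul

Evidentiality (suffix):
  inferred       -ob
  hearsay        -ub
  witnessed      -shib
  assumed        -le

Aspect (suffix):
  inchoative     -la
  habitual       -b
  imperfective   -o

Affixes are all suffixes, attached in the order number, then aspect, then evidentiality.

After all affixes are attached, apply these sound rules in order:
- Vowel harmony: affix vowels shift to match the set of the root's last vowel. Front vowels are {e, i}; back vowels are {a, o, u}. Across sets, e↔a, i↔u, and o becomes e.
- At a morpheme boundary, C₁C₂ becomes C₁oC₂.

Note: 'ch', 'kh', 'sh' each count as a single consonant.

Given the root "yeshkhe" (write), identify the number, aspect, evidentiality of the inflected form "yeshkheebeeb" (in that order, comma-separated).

Segment: yeshkhe-eb-o-ob.
number: -eb/bo → plural.
aspect: -o → imperfective.
evidentiality: -ob → inferred.

plural, imperfective, inferred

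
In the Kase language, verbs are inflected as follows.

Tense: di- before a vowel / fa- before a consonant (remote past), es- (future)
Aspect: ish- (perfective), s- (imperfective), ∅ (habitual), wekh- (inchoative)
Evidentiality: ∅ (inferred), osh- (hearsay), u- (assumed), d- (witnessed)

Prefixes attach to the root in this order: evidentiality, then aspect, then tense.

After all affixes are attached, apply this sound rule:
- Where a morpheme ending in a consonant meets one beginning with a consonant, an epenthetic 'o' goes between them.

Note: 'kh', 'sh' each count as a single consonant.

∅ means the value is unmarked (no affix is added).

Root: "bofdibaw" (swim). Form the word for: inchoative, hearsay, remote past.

fawekhoshobofdibaw

Attach evidentiality hearsay osh- → oshbofdibaw.
Attach aspect inchoative wekh- → wekhoshbofdibaw.
Attach tense remote past fa- (before consonant 'w') → fawekhoshbofdibaw.
Apply epenthesis: fawekhoshbofdibaw → fawekhoshobofdibaw.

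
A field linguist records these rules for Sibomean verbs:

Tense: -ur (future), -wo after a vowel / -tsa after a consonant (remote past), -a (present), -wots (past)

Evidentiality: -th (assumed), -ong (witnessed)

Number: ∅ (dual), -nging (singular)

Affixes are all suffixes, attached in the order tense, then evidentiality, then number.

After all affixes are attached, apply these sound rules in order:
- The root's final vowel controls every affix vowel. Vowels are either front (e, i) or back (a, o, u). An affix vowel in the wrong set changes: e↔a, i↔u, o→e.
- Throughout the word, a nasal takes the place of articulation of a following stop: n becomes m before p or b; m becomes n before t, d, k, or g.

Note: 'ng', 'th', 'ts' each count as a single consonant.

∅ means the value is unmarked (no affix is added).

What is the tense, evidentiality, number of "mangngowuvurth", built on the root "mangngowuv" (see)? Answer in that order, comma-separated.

Segment: mangngowuv-ur-th.
tense: -ur → future.
evidentiality: -th → assumed.
number: ∅ → dual.

future, assumed, dual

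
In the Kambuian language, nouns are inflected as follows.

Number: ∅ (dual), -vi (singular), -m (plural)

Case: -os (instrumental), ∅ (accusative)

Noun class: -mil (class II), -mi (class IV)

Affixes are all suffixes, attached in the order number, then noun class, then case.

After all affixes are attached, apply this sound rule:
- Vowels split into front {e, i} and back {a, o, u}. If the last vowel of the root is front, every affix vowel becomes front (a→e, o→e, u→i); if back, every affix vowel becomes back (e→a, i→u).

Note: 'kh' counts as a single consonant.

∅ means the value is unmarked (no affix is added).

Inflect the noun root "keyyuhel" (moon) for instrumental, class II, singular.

keyyuhelvimiles

Attach number singular -vi → keyyuhelvi.
Attach noun class class II -mil → keyyuhelvimil.
Attach case instrumental -os → keyyuhelvimilos.
Apply vowel harmony: keyyuhelvimilos → keyyuhelvimiles.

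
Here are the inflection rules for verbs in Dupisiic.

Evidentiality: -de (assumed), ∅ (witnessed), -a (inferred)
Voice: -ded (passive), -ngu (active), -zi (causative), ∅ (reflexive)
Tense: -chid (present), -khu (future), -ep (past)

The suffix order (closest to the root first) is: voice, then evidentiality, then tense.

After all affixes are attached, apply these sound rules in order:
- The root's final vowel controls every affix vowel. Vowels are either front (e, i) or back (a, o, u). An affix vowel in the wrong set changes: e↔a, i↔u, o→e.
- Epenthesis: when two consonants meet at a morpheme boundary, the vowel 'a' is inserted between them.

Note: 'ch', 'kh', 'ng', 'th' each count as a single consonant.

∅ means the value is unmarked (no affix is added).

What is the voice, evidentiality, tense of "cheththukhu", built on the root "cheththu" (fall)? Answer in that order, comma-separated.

reflexive, witnessed, future

Segment: cheththu-khu.
voice: ∅ → reflexive.
evidentiality: ∅ → witnessed.
tense: -khu → future.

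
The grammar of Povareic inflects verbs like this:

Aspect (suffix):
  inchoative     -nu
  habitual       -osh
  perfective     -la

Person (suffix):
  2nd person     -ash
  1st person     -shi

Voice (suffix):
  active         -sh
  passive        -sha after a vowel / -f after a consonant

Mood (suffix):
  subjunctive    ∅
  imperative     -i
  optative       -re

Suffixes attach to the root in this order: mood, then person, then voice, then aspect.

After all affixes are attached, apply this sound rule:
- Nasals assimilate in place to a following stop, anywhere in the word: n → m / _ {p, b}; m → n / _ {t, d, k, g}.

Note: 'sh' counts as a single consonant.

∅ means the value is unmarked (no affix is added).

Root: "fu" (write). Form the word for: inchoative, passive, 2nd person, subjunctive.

mood = subjunctive: zero marking, form stays fu.
Attach person 2nd person -ash → fuash.
Attach voice passive -f (after consonant 'sh') → fuashf.
Attach aspect inchoative -nu → fuashfnu.
Nasal assimilation: no change.

fuashfnu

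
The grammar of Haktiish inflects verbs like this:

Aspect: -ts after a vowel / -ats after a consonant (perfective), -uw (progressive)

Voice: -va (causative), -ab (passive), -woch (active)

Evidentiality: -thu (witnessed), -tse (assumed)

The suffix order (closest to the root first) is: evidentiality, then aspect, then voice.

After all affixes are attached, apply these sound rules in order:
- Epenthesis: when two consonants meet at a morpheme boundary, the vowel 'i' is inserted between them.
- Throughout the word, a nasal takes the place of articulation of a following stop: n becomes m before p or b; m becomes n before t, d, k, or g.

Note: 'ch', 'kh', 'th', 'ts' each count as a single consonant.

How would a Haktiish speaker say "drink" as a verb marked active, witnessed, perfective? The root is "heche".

Attach evidentiality witnessed -thu → hechethu.
Attach aspect perfective -ts (after vowel 'u') → hechethuts.
Attach voice active -woch → hechethutswoch.
Apply epenthesis: hechethutswoch → hechethutsiwoch.
Nasal assimilation: no change.

hechethutsiwoch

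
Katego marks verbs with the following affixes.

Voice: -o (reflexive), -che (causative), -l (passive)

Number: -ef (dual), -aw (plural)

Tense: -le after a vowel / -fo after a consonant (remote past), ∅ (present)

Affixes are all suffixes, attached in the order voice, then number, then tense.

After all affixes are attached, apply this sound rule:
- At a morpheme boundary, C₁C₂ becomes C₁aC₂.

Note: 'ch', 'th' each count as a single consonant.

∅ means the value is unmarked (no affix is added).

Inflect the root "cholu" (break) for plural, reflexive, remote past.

Attach voice reflexive -o → choluo.
Attach number plural -aw → choluoaw.
Attach tense remote past -fo (after consonant 'w') → choluoawfo.
Apply epenthesis: choluoawfo → choluoawafo.

choluoawafo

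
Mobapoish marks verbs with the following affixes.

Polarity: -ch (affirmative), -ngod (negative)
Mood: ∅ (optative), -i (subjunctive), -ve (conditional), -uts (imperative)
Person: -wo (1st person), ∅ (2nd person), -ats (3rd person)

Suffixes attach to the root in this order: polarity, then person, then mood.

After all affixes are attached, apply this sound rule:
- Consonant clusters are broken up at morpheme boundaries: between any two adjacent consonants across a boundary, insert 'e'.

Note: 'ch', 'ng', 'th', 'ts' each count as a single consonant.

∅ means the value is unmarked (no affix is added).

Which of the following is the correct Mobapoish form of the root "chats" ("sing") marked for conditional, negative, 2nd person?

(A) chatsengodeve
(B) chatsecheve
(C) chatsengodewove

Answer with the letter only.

A

Attach polarity negative -ngod → chatsngod.
person = 2nd person: zero marking, form stays chatsngod.
Attach mood conditional -ve → chatsngodve.
Apply epenthesis: chatsngodve → chatsengodeve.
So the correct form is chatsengodeve, option (A).
(B) chatsecheve is wrong: it uses affirmative instead of negative for polarity.
(C) chatsengodewove is wrong: it uses 1st person instead of 2nd person for person.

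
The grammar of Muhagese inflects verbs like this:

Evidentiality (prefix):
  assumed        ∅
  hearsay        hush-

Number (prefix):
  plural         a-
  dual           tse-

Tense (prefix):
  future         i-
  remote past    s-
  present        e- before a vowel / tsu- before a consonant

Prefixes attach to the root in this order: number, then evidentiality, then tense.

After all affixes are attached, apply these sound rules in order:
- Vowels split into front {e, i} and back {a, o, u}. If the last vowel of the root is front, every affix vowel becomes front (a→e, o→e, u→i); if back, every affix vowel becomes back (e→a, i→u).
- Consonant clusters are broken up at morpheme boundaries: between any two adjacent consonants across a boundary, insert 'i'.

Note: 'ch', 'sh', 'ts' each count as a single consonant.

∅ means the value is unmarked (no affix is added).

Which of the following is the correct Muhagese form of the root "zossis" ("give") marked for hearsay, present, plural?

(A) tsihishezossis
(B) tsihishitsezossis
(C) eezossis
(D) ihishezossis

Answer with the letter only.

Attach number plural a- → azossis.
Attach evidentiality hearsay hush- → hushazossis.
Attach tense present tsu- (before consonant 'h') → tsuhushazossis.
Apply vowel harmony: tsuhushazossis → tsihishezossis.
Epenthesis: no change.
So the correct form is tsihishezossis, option (A).
(C) eezossis is wrong: it uses assumed instead of hearsay for evidentiality.
(D) ihishezossis is wrong: it uses future instead of present for tense.
(B) tsihishitsezossis is wrong: it uses dual instead of plural for number.

A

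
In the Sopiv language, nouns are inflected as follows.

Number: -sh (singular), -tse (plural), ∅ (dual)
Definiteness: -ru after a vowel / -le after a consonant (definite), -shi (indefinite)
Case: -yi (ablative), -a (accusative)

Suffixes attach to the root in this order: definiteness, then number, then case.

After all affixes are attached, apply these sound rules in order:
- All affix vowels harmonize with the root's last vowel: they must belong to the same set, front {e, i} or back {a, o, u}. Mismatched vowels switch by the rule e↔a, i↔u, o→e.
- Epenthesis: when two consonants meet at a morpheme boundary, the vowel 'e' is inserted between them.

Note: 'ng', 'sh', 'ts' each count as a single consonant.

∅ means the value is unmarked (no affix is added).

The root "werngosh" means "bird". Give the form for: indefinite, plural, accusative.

werngosheshutsaa

Attach definiteness indefinite -shi → werngoshshi.
Attach number plural -tse → werngoshshitse.
Attach case accusative -a → werngoshshitsea.
Apply vowel harmony: werngoshshitsea → werngoshshutsaa.
Apply epenthesis: werngoshshutsaa → werngosheshutsaa.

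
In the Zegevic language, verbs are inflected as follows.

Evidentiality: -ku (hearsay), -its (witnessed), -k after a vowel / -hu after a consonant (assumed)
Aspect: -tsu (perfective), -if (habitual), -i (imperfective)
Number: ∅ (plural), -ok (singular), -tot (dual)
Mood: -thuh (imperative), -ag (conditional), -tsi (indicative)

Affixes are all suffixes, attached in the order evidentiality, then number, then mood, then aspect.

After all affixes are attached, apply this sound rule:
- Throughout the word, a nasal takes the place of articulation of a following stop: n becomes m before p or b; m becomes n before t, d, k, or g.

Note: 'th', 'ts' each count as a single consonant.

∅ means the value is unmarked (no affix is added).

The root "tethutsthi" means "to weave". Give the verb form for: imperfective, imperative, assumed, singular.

Attach evidentiality assumed -k (after vowel 'i') → tethutsthik.
Attach number singular -ok → tethutsthikok.
Attach mood imperative -thuh → tethutsthikokthuh.
Attach aspect imperfective -i → tethutsthikokthuhi.
Nasal assimilation: no change.

tethutsthikokthuhi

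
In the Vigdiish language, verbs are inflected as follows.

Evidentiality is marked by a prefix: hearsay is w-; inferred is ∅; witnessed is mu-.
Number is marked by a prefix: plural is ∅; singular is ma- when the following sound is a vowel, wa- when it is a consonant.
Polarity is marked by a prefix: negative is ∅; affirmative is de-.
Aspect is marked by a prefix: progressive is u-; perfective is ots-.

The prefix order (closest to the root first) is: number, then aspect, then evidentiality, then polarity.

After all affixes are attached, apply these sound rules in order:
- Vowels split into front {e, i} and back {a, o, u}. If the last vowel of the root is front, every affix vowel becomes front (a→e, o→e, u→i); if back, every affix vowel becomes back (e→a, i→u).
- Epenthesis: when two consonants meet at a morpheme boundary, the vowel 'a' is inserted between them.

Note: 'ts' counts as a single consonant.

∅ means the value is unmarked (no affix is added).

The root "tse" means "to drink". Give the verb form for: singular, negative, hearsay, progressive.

wiwetse

Attach number singular wa- (before consonant 'ts') → watse.
Attach aspect progressive u- → uwatse.
Attach evidentiality hearsay w- → wuwatse.
polarity = negative: zero marking, form stays wuwatse.
Apply vowel harmony: wuwatse → wiwetse.
Epenthesis: no change.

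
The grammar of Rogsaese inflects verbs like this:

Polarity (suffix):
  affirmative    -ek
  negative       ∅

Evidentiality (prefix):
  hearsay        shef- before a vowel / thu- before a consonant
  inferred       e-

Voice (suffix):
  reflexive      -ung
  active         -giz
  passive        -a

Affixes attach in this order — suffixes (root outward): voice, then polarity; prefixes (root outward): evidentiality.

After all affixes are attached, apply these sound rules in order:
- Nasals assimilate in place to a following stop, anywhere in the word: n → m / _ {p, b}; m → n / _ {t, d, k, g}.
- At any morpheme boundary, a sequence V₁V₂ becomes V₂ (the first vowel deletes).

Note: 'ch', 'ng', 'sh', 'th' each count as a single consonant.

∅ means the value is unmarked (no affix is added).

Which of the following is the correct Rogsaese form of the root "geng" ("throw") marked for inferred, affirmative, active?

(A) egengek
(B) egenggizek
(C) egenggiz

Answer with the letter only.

B

Attach evidentiality inferred e- → egeng.
Attach voice active -giz → egenggiz.
Attach polarity affirmative -ek → egenggizek.
Nasal assimilation: no change.
Vowel deletion: no change.
So the correct form is egenggizek, option (B).
(C) egenggiz is wrong: it uses negative instead of affirmative for polarity.
(A) egengek is wrong: it uses passive instead of active for voice.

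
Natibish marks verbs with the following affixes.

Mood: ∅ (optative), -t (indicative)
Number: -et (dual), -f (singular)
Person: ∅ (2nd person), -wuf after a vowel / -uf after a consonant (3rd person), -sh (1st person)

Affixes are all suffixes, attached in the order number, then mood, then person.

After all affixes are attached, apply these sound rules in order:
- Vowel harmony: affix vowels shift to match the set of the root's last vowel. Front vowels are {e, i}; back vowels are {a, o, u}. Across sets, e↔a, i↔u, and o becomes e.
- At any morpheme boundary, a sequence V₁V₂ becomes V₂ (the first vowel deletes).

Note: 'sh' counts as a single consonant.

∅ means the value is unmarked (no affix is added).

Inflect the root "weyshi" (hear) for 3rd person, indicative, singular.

Attach number singular -f → weyshif.
Attach mood indicative -t → weyshift.
Attach person 3rd person -uf (after consonant 't') → weyshiftuf.
Apply vowel harmony: weyshiftuf → weyshiftif.
Vowel deletion: no change.

weyshiftif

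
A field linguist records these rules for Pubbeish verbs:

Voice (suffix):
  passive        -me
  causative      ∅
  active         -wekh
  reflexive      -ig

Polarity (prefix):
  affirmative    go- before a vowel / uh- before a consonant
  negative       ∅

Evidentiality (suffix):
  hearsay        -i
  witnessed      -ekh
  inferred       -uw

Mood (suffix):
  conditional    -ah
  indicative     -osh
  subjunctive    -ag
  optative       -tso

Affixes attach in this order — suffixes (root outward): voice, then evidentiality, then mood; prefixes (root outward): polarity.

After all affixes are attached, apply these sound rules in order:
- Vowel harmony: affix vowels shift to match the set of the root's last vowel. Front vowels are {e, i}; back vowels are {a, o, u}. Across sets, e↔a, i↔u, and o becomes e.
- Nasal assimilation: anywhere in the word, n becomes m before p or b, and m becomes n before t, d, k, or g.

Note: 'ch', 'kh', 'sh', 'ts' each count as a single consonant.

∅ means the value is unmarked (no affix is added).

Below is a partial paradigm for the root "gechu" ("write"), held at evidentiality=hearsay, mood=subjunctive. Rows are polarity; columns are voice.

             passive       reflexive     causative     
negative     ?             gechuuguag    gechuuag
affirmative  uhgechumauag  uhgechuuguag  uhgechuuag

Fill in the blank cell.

polarity = negative: zero marking, form stays gechu.
Attach voice passive -me → gechume.
Attach evidentiality hearsay -i → gechumei.
Attach mood subjunctive -ag → gechumeiag.
Apply vowel harmony: gechumeiag → gechumauag.
Nasal assimilation: no change.

gechumauag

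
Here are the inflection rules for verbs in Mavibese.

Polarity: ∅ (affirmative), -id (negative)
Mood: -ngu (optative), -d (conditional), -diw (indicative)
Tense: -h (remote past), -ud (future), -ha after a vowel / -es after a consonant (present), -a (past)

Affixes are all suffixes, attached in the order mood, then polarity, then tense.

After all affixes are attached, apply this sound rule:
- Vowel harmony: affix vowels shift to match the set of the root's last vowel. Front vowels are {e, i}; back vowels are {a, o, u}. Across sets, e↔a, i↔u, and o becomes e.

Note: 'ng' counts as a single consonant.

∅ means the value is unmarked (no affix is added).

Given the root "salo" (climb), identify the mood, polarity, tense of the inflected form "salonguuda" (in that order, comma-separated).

Segment: salo-ngu-id-a.
mood: -ngu → optative.
polarity: -id → negative.
tense: -a → past.

optative, negative, past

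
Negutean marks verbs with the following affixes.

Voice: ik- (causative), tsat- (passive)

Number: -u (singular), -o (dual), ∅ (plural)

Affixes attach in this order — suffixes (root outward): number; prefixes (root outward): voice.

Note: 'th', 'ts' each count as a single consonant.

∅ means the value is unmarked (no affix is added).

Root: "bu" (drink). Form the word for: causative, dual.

Attach number dual -o → buo.
Attach voice causative ik- → ikbuo.

ikbuo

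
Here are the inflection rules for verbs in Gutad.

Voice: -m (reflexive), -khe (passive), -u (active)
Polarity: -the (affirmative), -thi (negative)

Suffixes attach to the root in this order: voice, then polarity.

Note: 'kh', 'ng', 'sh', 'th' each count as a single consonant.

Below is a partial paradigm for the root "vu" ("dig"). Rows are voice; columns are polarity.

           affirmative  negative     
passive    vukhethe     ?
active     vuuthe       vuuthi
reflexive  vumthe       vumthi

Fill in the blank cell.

Attach voice passive -khe → vukhe.
Attach polarity negative -thi → vukhethi.

vukhethi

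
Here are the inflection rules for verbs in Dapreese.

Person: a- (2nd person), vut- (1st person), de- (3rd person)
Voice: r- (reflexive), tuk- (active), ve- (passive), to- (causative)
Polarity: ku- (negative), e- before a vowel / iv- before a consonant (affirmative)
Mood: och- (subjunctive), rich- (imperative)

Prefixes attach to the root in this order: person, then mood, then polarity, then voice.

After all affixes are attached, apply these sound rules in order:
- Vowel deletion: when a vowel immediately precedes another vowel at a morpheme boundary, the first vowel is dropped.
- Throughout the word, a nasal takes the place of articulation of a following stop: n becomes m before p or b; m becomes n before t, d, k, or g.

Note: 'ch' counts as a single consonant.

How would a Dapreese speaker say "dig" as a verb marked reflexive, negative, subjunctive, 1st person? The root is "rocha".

Attach person 1st person vut- → vutrocha.
Attach mood subjunctive och- → ochvutrocha.
Attach polarity negative ku- → kuochvutrocha.
Attach voice reflexive r- → rkuochvutrocha.
Apply vowel deletion: rkuochvutrocha → rkochvutrocha.
Nasal assimilation: no change.

rkochvutrocha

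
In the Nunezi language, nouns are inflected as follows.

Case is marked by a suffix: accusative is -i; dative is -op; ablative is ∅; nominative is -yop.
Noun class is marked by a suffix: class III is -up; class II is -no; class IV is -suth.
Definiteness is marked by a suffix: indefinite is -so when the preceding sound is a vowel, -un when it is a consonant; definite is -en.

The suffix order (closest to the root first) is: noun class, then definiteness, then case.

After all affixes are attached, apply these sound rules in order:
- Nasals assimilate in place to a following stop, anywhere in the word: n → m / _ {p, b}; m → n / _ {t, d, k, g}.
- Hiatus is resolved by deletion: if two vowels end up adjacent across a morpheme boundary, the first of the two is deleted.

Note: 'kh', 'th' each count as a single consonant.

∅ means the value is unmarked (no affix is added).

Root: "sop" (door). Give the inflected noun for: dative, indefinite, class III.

Attach noun class class III -up → sopup.
Attach definiteness indefinite -un (after consonant 'p') → sopupun.
Attach case dative -op → sopupunop.
Nasal assimilation: no change.
Vowel deletion: no change.

sopupunop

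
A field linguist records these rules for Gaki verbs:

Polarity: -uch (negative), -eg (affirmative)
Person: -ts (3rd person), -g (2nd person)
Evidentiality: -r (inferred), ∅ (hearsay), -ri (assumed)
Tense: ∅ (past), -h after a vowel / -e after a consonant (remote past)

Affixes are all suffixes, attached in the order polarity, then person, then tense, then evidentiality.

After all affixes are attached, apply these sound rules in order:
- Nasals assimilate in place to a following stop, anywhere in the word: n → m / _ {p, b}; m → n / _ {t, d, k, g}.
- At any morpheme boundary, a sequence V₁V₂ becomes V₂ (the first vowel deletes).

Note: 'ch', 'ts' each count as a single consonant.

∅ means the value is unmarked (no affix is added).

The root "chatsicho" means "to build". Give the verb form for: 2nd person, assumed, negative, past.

chatsichuchgri

Attach polarity negative -uch → chatsichouch.
Attach person 2nd person -g → chatsichouchg.
tense = past: zero marking, form stays chatsichouchg.
Attach evidentiality assumed -ri → chatsichouchgri.
Nasal assimilation: no change.
Apply vowel deletion: chatsichouchgri → chatsichuchgri.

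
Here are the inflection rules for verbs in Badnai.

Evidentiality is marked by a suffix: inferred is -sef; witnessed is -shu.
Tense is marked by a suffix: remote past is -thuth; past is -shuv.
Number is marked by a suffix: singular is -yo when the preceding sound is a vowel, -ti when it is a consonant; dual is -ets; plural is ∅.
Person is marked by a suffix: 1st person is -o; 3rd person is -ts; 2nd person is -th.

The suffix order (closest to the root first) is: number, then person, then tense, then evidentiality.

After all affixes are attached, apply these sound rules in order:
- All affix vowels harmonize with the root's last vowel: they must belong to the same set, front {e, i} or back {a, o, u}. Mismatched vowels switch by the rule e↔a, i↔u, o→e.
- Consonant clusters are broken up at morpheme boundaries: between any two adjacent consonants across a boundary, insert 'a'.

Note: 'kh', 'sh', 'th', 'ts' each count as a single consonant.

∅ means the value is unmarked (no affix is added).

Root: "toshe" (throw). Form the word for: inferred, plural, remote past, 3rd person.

toshetsathithasef

number = plural: zero marking, form stays toshe.
Attach person 3rd person -ts → toshets.
Attach tense remote past -thuth → toshetsthuth.
Attach evidentiality inferred -sef → toshetsthuthsef.
Apply vowel harmony: toshetsthuthsef → toshetsthithsef.
Apply epenthesis: toshetsthithsef → toshetsathithasef.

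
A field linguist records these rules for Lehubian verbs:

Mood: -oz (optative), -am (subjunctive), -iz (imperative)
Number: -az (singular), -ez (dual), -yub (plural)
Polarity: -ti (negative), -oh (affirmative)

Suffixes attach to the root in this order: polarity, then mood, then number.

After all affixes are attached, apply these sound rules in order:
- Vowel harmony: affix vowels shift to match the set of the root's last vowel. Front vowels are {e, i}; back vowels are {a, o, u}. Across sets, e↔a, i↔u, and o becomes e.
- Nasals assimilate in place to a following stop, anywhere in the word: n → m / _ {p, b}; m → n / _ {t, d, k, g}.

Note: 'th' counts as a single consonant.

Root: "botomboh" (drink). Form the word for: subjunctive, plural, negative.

Attach polarity negative -ti → botombohti.
Attach mood subjunctive -am → botombohtiam.
Attach number plural -yub → botombohtiamyub.
Apply vowel harmony: botombohtiamyub → botombohtuamyub.
Nasal assimilation: no change.

botombohtuamyub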